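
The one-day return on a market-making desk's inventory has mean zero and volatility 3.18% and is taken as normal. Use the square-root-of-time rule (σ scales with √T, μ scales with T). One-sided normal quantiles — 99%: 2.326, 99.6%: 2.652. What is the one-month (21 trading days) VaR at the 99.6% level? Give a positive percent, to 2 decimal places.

38.65%

σ_{21d} = 3.18% × √21 = 14.573%.
VaR = 2.652 × 14.573% = 38.648%.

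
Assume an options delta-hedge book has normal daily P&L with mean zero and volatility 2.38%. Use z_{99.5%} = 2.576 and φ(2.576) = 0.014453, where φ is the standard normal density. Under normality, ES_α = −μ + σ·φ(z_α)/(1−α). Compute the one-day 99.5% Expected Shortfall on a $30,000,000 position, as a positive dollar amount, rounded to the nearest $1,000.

Tail multiplier: φ(z)/(1−α) = 0.014453 / 0.005 = 2.891.
ES = 2.38% × 2.891 = 6.881%.
On $30,000,000: 0.06881 × $30,000,000 = $2,064,300.

$2,064,000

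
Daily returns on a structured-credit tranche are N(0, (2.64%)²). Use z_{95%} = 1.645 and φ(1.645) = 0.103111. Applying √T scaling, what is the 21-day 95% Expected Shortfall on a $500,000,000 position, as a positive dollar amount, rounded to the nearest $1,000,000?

σ_{21d} = 2.64% × √21 = 12.098%.
ES multiplier = φ(z)/(1−α) = 0.103111/0.05 = 2.062.
ES = 12.098% × 2.062 = 24.946%; on $500,000,000: $124,730,000.

$125,000,000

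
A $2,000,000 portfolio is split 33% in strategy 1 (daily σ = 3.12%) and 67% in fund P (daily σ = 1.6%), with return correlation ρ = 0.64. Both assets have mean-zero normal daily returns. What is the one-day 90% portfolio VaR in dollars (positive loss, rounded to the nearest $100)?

σ_p² = 0.33²·3.12² + 0.67²·1.6² + 2·0.64·0.33·0.67·3.12·1.6 = 3.6220 (%²).
σ_p = √3.6220 = 1.903%.
At 90%, z = 1.282.
VaR = 1.282 × 1.903% = 2.440%; on $2,000,000 that is $48,800.

$48,800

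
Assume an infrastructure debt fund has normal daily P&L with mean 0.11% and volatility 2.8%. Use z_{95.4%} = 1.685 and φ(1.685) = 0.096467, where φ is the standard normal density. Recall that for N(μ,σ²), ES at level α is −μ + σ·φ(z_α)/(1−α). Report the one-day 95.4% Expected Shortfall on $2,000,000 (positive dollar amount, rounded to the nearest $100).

Tail multiplier: φ(z)/(1−α) = 0.096467 / 0.046 = 2.097.
ES = −(0.11%) + 2.8% × 2.097 = 5.762%.
On $2,000,000: 0.05762 × $2,000,000 = $115,240.

$115,200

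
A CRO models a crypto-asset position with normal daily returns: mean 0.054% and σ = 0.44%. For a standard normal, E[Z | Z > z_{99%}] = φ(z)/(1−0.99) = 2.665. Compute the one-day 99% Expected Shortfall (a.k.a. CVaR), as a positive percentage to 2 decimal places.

1.12%

ES = −(0.054%) + 0.44% × 2.665 = 1.119%.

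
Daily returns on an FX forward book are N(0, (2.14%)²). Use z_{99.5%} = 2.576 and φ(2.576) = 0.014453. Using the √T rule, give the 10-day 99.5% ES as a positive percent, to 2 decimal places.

σ_{10d} = 2.14% × √10 = 6.767%.
ES multiplier = φ(z)/(1−α) = 0.014453/0.005 = 2.891.
ES = 6.767% × 2.891 = 19.563%.

19.56%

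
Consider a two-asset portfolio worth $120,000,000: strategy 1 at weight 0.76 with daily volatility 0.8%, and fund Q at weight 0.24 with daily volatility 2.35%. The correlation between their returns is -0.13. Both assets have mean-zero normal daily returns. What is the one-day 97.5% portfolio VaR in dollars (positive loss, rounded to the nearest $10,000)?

$1,820,000

σ_p² = 0.76²·0.8² + 0.24²·2.35² + 2·-0.13·0.76·0.24·0.8·2.35 = 0.5986 (%²).
σ_p = √0.5986 = 0.774%.
At 97.5%, z = 1.960.
VaR = 1.960 × 0.774% = 1.517%; on $120,000,000 that is $1,820,400.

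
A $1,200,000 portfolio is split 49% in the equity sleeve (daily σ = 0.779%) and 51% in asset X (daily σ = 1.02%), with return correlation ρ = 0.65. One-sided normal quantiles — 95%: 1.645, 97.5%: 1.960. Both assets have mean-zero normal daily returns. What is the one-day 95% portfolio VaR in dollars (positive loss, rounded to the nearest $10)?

$16,210

σ_p² = 0.49²·0.779² + 0.51²·1.02² + 2·0.65·0.49·0.51·0.779·1.02 = 0.6744 (%²).
σ_p = √0.6744 = 0.821%.
VaR = 1.645 × 0.821% = 1.351%; on $1,200,000 that is $16,212.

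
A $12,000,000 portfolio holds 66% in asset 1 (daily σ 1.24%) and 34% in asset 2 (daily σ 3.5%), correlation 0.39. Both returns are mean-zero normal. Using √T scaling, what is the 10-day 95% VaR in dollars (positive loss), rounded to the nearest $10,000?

σ_p = √(0.66²·1.24² + 0.34²·3.5² + 2·0.39·0.66·0.34·1.24·3.5) = 1.687%.
σ_{10d} = 1.687% × √10 = 5.335%.
z(95%) = 1.645.
VaR = 1.645 × 5.335% = 8.776%; on $12,000,000 that is $1,053,120.

$1,050,000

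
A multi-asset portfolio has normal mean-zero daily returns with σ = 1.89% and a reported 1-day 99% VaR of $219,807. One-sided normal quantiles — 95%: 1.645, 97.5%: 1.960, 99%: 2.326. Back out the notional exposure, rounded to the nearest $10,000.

VaR as a fraction of value: z·σ = 2.326 × 1.89% = 4.39614%.
Position = $219,807 / 0.0439614 = $5,000,000.

$5,000,000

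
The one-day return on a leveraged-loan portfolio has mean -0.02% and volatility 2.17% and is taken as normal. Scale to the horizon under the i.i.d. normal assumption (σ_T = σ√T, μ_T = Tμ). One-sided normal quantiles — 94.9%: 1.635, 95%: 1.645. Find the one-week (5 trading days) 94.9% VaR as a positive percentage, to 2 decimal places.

8.03%

σ_{5d} = 2.17% × √5 = 4.852%; μ_{5d} = 5 × -0.02% = -0.100%.
VaR = −(-0.100%) + 1.635 × 4.852% = 8.033%.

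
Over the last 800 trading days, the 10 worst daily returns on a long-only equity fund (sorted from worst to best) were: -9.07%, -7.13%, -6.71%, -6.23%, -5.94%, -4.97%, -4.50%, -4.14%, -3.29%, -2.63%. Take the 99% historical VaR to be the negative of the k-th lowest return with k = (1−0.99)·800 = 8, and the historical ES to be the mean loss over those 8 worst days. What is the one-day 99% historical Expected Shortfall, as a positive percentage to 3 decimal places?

The 8 worst returns sum to -48.69%.
ES = −(-48.69%) / 8 = 6.08625% ≈ 6.086%.

6.086%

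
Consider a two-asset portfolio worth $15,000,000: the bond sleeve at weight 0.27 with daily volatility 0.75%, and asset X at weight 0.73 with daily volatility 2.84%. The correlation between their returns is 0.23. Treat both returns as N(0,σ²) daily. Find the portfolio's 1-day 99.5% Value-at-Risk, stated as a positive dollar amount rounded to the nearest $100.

$822,600

σ_p² = 0.27²·0.75² + 0.73²·2.84² + 2·0.23·0.27·0.73·0.75·2.84 = 4.5323 (%²).
σ_p = √4.5323 = 2.129%.
At 99.5%, z = 2.576.
VaR = 2.576 × 2.129% = 5.484%; on $15,000,000 that is $822,600.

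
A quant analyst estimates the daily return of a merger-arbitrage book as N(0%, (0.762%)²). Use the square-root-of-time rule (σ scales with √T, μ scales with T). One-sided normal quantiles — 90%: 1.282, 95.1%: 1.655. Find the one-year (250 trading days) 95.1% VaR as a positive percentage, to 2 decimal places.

19.94%

σ_{250d} = 0.762% × √250 = 12.048%.
VaR = 1.655 × 12.048% = 19.939%.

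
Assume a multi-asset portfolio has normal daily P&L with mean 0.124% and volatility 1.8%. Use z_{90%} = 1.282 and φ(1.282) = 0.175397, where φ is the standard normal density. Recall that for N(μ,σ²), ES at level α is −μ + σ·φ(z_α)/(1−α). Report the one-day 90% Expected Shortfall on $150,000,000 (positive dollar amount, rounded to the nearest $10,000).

Tail multiplier: φ(z)/(1−α) = 0.175397 / 0.1 = 1.754.
ES = −(0.124%) + 1.8% × 1.754 = 3.033%.
On $150,000,000: 0.03033 × $150,000,000 = $4,549,500.

$4,550,000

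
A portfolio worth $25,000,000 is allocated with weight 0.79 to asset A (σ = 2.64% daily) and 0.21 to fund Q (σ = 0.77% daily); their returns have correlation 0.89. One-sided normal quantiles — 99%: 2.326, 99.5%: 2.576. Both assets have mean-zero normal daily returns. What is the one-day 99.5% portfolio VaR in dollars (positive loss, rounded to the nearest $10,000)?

$1,440,000

σ_p² = 0.79²·2.64² + 0.21²·0.77² + 2·0.89·0.79·0.21·2.64·0.77 = 4.9762 (%²).
σ_p = √4.9762 = 2.231%.
VaR = 2.576 × 2.231% = 5.747%; on $25,000,000 that is $1,436,750.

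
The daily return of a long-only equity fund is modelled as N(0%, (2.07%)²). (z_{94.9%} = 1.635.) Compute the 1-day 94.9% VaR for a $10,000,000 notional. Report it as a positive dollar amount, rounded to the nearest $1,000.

VaR = z·σ = 1.635 × 2.07% = 3.384%.
On $10,000,000: 0.03384 × $10,000,000 = $338,400.

$338,000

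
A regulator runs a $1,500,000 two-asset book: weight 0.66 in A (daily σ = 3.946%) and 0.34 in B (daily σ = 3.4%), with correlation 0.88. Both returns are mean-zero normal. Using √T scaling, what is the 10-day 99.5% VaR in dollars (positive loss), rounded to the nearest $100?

σ_p = √(0.66²·3.946² + 0.34²·3.4² + 2·0.88·0.66·0.34·3.946·3.4) = 3.663%.
σ_{10d} = 3.663% × √10 = 11.583%.
z(99.5%) = 2.576.
VaR = 2.576 × 11.583% = 29.838%; on $1,500,000 that is $447,570.

$447,600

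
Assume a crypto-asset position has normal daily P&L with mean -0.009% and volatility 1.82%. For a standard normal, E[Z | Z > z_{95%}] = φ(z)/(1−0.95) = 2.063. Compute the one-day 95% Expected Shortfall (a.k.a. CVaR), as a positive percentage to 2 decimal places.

3.76%

ES = −(-0.009%) + 1.82% × 2.063 = 3.764%.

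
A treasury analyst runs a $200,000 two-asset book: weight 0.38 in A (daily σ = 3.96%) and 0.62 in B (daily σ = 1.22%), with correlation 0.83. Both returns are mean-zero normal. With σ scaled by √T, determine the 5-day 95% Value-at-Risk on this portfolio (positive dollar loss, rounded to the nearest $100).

$16,000

σ_p = √(0.38²·3.96² + 0.62²·1.22² + 2·0.83·0.38·0.62·3.96·1.22) = 2.174%.
σ_{5d} = 2.174% × √5 = 4.861%.
z(95%) = 1.645.
VaR = 1.645 × 4.861% = 7.996%; on $200,000 that is $15,992.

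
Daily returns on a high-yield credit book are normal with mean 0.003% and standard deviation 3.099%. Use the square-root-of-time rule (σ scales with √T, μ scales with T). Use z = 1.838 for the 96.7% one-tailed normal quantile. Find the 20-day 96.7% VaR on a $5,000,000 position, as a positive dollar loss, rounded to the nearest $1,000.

σ_{20d} = 3.099% × √20 = 13.859%; μ_{20d} = 20 × 0.003% = 0.060%.
VaR = −(0.060%) + 1.838 × 13.859% = 25.413%.
On $5,000,000: 0.25413 × $5,000,000 = $1,270,650.

$1,271,000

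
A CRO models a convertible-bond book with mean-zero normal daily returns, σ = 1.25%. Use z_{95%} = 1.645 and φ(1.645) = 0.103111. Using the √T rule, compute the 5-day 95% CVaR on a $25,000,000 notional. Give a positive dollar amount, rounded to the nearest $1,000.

σ_{5d} = 1.25% × √5 = 2.795%.
ES multiplier = φ(z)/(1−α) = 0.103111/0.05 = 2.062.
ES = 2.795% × 2.062 = 5.763%; on $25,000,000: $1,440,750.

$1,441,000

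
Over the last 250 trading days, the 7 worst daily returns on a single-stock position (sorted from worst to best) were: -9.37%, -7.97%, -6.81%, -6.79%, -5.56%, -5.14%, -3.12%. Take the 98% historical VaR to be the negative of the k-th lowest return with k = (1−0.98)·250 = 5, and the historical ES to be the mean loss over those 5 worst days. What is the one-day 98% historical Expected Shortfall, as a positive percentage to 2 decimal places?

7.30%

The 5 worst returns sum to -36.50%.
ES = −(-36.50%) / 5 = 7.3% ≈ 7.30%.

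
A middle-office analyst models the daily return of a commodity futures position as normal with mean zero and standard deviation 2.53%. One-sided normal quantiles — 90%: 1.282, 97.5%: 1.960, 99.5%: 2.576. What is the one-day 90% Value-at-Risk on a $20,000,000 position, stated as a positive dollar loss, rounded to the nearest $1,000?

$649,000

VaR = z·σ = 1.282 × 2.53% = 3.243%.
On $20,000,000: 0.03243 × $20,000,000 = $648,600.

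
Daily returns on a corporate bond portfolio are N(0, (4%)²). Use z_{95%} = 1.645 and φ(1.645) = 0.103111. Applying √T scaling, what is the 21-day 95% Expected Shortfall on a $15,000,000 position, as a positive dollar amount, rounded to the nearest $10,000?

$5,670,000

σ_{21d} = 4% × √21 = 18.330%.
ES multiplier = φ(z)/(1−α) = 0.103111/0.05 = 2.062.
ES = 18.330% × 2.062 = 37.796%; on $15,000,000: $5,669,400.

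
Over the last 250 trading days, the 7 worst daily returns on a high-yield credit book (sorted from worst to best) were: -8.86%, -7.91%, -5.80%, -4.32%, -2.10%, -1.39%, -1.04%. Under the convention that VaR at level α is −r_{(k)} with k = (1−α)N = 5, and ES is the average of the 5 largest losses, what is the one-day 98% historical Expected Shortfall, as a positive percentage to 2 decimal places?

The 5 worst returns sum to -28.99%.
ES = −(-28.99%) / 5 = 5.798% ≈ 5.80%.

5.80%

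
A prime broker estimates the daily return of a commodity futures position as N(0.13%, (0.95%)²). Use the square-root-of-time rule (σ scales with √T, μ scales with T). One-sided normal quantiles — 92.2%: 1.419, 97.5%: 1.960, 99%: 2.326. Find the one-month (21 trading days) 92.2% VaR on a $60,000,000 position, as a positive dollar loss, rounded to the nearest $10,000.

$2,070,000

σ_{21d} = 0.95% × √21 = 4.353%; μ_{21d} = 21 × 0.13% = 2.730%.
VaR = −(2.730%) + 1.419 × 4.353% = 3.447%.
On $60,000,000: 0.03447 × $60,000,000 = $2,068,200.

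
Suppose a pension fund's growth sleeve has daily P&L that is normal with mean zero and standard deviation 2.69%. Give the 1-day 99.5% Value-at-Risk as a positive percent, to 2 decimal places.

At 99.5% one-sided, z = 2.576.
VaR = z·σ = 2.576 × 2.69% = 6.929%.

6.93%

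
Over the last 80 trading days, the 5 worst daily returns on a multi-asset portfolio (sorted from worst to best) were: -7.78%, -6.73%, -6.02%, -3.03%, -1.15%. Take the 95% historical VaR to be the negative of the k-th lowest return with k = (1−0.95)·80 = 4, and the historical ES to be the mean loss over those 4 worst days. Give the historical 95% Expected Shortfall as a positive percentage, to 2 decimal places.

5.89%

The 4 worst returns sum to -23.56%.
ES = −(-23.56%) / 4 = 5.89%.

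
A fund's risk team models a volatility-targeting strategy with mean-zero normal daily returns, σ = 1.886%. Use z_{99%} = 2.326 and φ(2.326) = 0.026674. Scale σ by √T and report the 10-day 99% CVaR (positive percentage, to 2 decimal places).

15.91%

σ_{10d} = 1.886% × √10 = 5.964%.
ES multiplier = φ(z)/(1−α) = 0.026674/0.01 = 2.667.
ES = 5.964% × 2.667 = 15.906%.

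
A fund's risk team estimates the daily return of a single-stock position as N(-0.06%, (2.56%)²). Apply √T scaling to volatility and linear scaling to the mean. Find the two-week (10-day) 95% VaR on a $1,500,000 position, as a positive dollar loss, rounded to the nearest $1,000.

$209,000

At 95%, z = 1.645.
σ_{10d} = 2.56% × √10 = 8.095%; μ_{10d} = 10 × -0.06% = -0.600%.
VaR = −(-0.600%) + 1.645 × 8.095% = 13.916%.
On $1,500,000: 0.13916 × $1,500,000 = $208,740.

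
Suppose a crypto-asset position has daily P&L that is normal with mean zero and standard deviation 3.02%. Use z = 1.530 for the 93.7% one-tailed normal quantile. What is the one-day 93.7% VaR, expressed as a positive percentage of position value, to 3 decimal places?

4.621%

VaR = z·σ = 1.530 × 3.02% = 4.621%.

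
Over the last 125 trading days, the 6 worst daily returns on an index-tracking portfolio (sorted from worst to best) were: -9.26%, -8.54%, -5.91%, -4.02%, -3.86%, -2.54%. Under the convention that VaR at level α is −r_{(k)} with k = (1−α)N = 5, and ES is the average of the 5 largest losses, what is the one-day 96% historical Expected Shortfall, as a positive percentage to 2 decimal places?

The 5 worst returns sum to -31.59%.
ES = −(-31.59%) / 5 = 6.318% ≈ 6.32%.

6.32%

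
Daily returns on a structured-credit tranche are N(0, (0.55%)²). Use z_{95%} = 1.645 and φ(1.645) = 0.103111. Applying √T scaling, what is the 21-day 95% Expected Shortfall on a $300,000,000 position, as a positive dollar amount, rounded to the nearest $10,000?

σ_{21d} = 0.55% × √21 = 2.520%.
ES multiplier = φ(z)/(1−α) = 0.103111/0.05 = 2.062.
ES = 2.520% × 2.062 = 5.196%; on $300,000,000: $15,588,000.

$15,590,000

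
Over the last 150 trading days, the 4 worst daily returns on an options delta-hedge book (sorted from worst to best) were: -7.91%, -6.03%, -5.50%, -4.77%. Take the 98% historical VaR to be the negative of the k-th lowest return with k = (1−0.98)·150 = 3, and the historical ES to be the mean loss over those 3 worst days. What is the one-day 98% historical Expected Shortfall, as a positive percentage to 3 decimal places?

The 3 worst returns sum to -19.44%.
ES = −(-19.44%) / 3 = 6.48% ≈ 6.480%.

6.480%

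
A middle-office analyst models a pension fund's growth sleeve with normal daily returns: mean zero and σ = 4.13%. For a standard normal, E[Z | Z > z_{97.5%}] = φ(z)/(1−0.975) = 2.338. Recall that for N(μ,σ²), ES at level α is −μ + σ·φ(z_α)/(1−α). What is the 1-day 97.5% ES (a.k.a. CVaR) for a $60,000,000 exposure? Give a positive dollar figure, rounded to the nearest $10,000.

ES = 4.13% × 2.338 = 9.656%.
On $60,000,000: 0.09656 × $60,000,000 = $5,793,600.

$5,790,000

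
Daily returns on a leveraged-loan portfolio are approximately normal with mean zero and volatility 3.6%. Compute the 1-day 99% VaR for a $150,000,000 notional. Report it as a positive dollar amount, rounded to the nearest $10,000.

$12,560,000

At 99% one-sided, z = 2.326.
VaR = z·σ = 2.326 × 3.6% = 8.374%.
On $150,000,000: 0.08374 × $150,000,000 = $12,561,000.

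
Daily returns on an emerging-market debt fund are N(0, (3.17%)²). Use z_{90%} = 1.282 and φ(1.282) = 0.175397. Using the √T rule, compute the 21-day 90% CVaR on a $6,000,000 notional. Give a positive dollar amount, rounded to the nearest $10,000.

σ_{21d} = 3.17% × √21 = 14.527%.
ES multiplier = φ(z)/(1−α) = 0.175397/0.1 = 1.754.
ES = 14.527% × 1.754 = 25.480%; on $6,000,000: $1,528,800.

$1,530,000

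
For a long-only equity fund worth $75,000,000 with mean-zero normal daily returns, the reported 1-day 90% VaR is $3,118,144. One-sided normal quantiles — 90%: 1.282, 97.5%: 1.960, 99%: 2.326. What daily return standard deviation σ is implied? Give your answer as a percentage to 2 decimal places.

VaR as a fraction: $3,118,144 / $75,000,000 = 4.158%.
σ = VaR / z = 4.158% / 1.282 = 3.243%.

3.24%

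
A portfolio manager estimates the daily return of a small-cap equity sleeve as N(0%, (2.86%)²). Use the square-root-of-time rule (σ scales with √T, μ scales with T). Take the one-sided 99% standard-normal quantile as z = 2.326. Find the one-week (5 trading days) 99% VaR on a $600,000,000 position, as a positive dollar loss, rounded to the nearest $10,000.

$89,250,000

σ_{5d} = 2.86% × √5 = 6.395%.
VaR = 2.326 × 6.395% = 14.875%.
On $600,000,000: 0.14875 × $600,000,000 = $89,250,000.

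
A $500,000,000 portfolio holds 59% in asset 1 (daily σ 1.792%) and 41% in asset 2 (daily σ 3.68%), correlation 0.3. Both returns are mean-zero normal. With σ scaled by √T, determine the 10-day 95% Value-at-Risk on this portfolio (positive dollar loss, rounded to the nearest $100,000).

σ_p = √(0.59²·1.792² + 0.41²·3.68² + 2·0.3·0.59·0.41·1.792·3.68) = 2.086%.
σ_{10d} = 2.086% × √10 = 6.597%.
z(95%) = 1.645.
VaR = 1.645 × 6.597% = 10.852%; on $500,000,000 that is $54,260,000.

$54,300,000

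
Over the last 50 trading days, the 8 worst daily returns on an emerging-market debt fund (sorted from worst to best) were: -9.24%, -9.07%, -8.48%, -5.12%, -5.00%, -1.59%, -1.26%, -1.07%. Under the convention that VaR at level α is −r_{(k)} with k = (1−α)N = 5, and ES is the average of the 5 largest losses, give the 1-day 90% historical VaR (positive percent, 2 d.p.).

k = 5; the 5th lowest return is -5.00%, so VaR = 5.00%.

5.00%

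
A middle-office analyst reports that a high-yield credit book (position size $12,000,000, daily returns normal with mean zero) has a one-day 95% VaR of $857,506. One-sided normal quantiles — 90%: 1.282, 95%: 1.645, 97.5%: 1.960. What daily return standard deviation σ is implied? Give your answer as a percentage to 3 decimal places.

4.344%

VaR as a fraction: $857,506 / $12,000,000 = 7.146%.
σ = VaR / z = 7.146% / 1.645 = 4.344%.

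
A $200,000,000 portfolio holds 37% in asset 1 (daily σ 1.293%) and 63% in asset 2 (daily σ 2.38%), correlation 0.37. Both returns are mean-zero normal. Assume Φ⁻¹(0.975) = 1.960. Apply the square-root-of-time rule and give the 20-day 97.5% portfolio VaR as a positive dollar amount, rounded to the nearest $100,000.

σ_p = √(0.37²·1.293² + 0.63²·2.38² + 2·0.37·0.37·0.63·1.293·2.38) = 1.734%.
σ_{20d} = 1.734% × √20 = 7.755%.
VaR = 1.960 × 7.755% = 15.200%; on $200,000,000 that is $30,400,000.

$30,400,000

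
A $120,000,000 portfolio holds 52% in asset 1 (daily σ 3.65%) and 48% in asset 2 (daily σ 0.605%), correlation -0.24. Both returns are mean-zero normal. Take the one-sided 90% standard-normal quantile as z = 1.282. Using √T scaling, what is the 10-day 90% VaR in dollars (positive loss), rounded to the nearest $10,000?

σ_p = √(0.52²·3.65² + 0.48²·0.605² + 2·-0.24·0.52·0.48·3.65·0.605) = 1.850%.
σ_{10d} = 1.850% × √10 = 5.850%.
VaR = 1.282 × 5.850% = 7.500%; on $120,000,000 that is $9,000,000.

$9,000,000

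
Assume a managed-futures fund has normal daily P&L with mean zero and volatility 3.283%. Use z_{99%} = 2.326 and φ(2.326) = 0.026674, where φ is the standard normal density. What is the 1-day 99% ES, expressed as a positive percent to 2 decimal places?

8.76%

Tail multiplier: φ(z)/(1−α) = 0.026674 / 0.01 = 2.667.
ES = 3.283% × 2.667 = 8.756%.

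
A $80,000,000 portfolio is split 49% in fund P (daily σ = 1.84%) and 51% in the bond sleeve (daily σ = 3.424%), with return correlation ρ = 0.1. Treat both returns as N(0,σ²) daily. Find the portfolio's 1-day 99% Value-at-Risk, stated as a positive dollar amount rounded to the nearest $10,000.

$3,800,000

σ_p² = 0.49²·1.84² + 0.51²·3.424² + 2·0.1·0.49·0.51·1.84·3.424 = 4.1771 (%²).
σ_p = √4.1771 = 2.044%.
At 99%, z = 2.326.
VaR = 2.326 × 2.044% = 4.754%; on $80,000,000 that is $3,803,200.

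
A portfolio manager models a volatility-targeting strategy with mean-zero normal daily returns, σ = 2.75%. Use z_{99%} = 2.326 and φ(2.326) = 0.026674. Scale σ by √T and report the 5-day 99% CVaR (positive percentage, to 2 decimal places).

σ_{5d} = 2.75% × √5 = 6.149%.
ES multiplier = φ(z)/(1−α) = 0.026674/0.01 = 2.667.
ES = 6.149% × 2.667 = 16.399%.

16.40%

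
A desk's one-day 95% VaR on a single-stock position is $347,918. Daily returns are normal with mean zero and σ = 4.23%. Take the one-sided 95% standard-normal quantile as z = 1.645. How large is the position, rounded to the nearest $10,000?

VaR as a fraction of value: z·σ = 1.645 × 4.23% = 6.95835%.
Position = $347,918 / 0.0695835 = $5,000,007.

$5,000,000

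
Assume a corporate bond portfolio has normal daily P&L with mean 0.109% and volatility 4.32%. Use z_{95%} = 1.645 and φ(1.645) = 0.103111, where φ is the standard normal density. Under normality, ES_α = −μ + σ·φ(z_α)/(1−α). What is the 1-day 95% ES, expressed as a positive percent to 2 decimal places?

Tail multiplier: φ(z)/(1−α) = 0.103111 / 0.05 = 2.062.
ES = −(0.109%) + 4.32% × 2.062 = 8.799%.

8.80%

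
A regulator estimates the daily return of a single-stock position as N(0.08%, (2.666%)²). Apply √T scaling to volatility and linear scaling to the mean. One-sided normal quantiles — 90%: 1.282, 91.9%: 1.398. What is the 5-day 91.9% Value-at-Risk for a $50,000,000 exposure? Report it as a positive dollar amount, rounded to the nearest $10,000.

$3,970,000

σ_{5d} = 2.666% × √5 = 5.961%; μ_{5d} = 5 × 0.08% = 0.400%.
VaR = −(0.400%) + 1.398 × 5.961% = 7.933%.
On $50,000,000: 0.07933 × $50,000,000 = $3,966,500.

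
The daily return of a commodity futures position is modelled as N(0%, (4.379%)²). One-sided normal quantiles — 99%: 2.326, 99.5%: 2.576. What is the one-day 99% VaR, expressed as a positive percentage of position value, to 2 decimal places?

10.19%

VaR = z·σ = 2.326 × 4.379% = 10.186%.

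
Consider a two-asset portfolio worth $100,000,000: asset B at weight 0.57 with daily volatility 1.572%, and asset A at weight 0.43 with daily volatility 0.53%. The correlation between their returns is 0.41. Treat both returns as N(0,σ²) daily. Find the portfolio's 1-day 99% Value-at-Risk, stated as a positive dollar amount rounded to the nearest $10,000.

σ_p² = 0.57²·1.572² + 0.43²·0.53² + 2·0.41·0.57·0.43·1.572·0.53 = 1.0223 (%²).
σ_p = √1.0223 = 1.011%.
At 99%, z = 2.326.
VaR = 2.326 × 1.011% = 2.352%; on $100,000,000 that is $2,352,000.

$2,350,000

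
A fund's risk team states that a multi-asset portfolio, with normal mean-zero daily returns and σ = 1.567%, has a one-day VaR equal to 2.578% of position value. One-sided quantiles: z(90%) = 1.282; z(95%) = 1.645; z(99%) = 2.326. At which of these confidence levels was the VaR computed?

95%

Implied z = VaR/σ = 2.578 / 1.567 = 1.645.
This matches z(95%) = 1.645.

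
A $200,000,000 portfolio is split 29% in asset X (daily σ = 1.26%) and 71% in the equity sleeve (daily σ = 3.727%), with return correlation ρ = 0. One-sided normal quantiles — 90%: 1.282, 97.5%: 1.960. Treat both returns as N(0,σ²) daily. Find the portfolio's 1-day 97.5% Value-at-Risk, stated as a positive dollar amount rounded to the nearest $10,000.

σ_p² = 0.29²·1.26² + 0.71²·3.727² + 2·0·0.29·0.71·1.26·3.727 = 7.1357 (%²).
σ_p = √7.1357 = 2.671%.
VaR = 1.960 × 2.671% = 5.235%; on $200,000,000 that is $10,470,000.

$10,470,000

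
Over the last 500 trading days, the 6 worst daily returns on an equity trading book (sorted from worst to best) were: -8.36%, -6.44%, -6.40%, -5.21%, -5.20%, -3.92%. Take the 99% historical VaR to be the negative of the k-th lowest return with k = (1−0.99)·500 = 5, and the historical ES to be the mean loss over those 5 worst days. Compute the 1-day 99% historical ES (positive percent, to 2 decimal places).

6.32%

The 5 worst returns sum to -31.61%.
ES = −(-31.61%) / 5 = 6.322% ≈ 6.32%.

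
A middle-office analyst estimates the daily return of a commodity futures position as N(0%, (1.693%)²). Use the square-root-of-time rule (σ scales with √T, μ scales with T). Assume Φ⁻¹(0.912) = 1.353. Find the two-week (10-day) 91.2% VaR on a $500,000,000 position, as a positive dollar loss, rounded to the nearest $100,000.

σ_{10d} = 1.693% × √10 = 5.354%.
VaR = 1.353 × 5.354% = 7.244%.
On $500,000,000: 0.07244 × $500,000,000 = $36,220,000.

$36,200,000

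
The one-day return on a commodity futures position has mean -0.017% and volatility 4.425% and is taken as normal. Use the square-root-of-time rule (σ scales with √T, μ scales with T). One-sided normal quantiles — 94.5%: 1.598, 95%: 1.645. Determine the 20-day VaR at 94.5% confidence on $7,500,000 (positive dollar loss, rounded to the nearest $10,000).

σ_{20d} = 4.425% × √20 = 19.789%; μ_{20d} = 20 × -0.017% = -0.340%.
VaR = −(-0.340%) + 1.598 × 19.789% = 31.963%.
On $7,500,000: 0.31963 × $7,500,000 = $2,397,225.

$2,400,000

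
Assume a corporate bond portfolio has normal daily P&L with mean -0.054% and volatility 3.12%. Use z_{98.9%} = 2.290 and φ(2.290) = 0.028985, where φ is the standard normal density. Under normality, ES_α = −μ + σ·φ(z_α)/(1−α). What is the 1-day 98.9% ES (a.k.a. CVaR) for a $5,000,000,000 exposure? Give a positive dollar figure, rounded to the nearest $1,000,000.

$414,000,000

Tail multiplier: φ(z)/(1−α) = 0.028985 / 0.011 = 2.635.
ES = −(-0.054%) + 3.12% × 2.635 = 8.275%.
On $5,000,000,000: 0.08275 × $5,000,000,000 = $413,750,000.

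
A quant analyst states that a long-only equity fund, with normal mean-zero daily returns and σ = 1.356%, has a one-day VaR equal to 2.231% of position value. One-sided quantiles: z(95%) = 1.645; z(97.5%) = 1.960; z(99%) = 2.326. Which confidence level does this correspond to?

Implied z = VaR/σ = 2.231 / 1.356 = 1.645.
This matches z(95%) = 1.645.

95%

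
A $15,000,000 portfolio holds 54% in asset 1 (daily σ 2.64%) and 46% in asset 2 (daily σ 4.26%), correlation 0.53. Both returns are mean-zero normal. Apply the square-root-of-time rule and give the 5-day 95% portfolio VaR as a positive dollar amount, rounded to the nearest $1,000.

σ_p = √(0.54²·2.64² + 0.46²·4.26² + 2·0.53·0.54·0.46·2.64·4.26) = 2.972%.
σ_{5d} = 2.972% × √5 = 6.646%.
z(95%) = 1.645.
VaR = 1.645 × 6.646% = 10.933%; on $15,000,000 that is $1,639,950.

$1,640,000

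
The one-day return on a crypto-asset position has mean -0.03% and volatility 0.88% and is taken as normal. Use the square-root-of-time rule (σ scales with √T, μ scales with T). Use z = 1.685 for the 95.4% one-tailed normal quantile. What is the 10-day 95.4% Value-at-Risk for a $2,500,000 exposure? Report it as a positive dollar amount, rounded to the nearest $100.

σ_{10d} = 0.88% × √10 = 2.783%; μ_{10d} = 10 × -0.03% = -0.300%.
VaR = −(-0.300%) + 1.685 × 2.783% = 4.989%.
On $2,500,000: 0.04989 × $2,500,000 = $124,725.

$124,700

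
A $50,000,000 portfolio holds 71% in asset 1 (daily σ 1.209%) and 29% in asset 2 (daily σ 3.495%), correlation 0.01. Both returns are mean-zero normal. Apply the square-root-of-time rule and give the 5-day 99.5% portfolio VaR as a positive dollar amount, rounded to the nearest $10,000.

$3,840,000

σ_p = √(0.71²·1.209² + 0.29²·3.495² + 2·0.01·0.71·0.29·1.209·3.495) = 1.335%.
σ_{5d} = 1.335% × √5 = 2.985%.
z(99.5%) = 2.576.
VaR = 2.576 × 2.985% = 7.689%; on $50,000,000 that is $3,844,500.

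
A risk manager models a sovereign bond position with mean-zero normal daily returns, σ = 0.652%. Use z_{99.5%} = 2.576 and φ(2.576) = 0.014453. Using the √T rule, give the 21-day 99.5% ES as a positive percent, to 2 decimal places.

8.64%

σ_{21d} = 0.652% × √21 = 2.988%.
ES multiplier = φ(z)/(1−α) = 0.014453/0.005 = 2.891.
ES = 2.988% × 2.891 = 8.638%.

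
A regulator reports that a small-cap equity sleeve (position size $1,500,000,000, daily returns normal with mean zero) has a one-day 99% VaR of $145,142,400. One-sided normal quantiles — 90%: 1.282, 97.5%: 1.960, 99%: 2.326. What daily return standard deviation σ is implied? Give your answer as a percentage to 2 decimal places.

4.16%

VaR as a fraction: $145,142,400 / $1,500,000,000 = 9.676%.
σ = VaR / z = 9.676% / 2.326 = 4.160%.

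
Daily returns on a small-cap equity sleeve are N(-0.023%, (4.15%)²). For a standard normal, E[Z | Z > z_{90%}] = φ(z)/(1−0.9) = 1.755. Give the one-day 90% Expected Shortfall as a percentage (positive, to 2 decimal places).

ES = −(-0.023%) + 4.15% × 1.755 = 7.306%.

7.31%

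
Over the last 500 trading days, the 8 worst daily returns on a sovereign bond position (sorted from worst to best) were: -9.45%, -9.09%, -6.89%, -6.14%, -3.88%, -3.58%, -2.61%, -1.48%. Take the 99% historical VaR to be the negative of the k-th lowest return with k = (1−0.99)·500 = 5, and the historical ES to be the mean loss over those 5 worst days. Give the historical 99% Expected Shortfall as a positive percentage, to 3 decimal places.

7.090%

The 5 worst returns sum to -35.45%.
ES = −(-35.45%) / 5 = 7.09% ≈ 7.090%.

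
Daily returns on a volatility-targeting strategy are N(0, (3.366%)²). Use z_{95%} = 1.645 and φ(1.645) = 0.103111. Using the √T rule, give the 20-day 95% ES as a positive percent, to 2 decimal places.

31.04%

σ_{20d} = 3.366% × √20 = 15.053%.
ES multiplier = φ(z)/(1−α) = 0.103111/0.05 = 2.062.
ES = 15.053% × 2.062 = 31.039%.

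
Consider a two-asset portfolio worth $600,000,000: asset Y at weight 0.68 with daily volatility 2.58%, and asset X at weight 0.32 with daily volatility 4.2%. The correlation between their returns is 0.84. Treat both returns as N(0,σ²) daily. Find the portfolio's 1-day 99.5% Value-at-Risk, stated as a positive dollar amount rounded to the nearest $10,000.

$45,970,000

σ_p² = 0.68²·2.58² + 0.32²·4.2² + 2·0.84·0.68·0.32·2.58·4.2 = 8.8456 (%²).
σ_p = √8.8456 = 2.974%.
At 99.5%, z = 2.576.
VaR = 2.576 × 2.974% = 7.661%; on $600,000,000 that is $45,966,000.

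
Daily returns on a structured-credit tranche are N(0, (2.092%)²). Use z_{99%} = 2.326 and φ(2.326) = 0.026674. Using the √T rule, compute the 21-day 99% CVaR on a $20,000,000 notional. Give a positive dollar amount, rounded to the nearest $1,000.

σ_{21d} = 2.092% × √21 = 9.587%.
ES multiplier = φ(z)/(1−α) = 0.026674/0.01 = 2.667.
ES = 9.587% × 2.667 = 25.569%; on $20,000,000: $5,113,800.

$5,114,000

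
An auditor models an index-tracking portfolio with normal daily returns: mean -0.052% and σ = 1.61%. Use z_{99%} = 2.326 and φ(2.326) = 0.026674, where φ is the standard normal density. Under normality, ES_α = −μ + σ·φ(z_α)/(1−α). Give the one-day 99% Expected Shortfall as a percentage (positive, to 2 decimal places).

4.35%

Tail multiplier: φ(z)/(1−α) = 0.026674 / 0.01 = 2.667.
ES = −(-0.052%) + 1.61% × 2.667 = 4.346%.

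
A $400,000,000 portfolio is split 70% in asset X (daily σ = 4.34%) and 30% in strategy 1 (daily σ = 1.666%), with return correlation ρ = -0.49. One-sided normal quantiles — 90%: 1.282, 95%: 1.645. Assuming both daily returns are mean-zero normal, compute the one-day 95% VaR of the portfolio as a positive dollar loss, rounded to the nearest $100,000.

σ_p² = 0.7²·4.34² + 0.3²·1.666² + 2·-0.49·0.7·0.3·4.34·1.666 = 7.9912 (%²).
σ_p = √7.9912 = 2.827%.
VaR = 1.645 × 2.827% = 4.650%; on $400,000,000 that is $18,600,000.

$18,600,000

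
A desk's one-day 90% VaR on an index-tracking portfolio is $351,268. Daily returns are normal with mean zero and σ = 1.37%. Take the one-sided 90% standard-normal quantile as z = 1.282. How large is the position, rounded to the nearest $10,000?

$20,000,000

VaR as a fraction of value: z·σ = 1.282 × 1.37% = 1.75634%.
Position = $351,268 / 0.0175634 = $20,000,000.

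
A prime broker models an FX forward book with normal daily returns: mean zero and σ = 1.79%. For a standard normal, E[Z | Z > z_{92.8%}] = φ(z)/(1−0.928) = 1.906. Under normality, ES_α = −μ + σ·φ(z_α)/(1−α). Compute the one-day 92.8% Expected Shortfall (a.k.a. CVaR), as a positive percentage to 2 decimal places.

ES = 1.79% × 1.906 = 3.412%.

3.41%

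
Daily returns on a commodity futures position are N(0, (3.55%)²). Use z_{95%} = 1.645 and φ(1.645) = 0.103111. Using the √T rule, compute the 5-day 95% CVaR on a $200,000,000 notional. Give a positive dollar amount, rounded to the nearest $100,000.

σ_{5d} = 3.55% × √5 = 7.938%.
ES multiplier = φ(z)/(1−α) = 0.103111/0.05 = 2.062.
ES = 7.938% × 2.062 = 16.368%; on $200,000,000: $32,736,000.

$32,700,000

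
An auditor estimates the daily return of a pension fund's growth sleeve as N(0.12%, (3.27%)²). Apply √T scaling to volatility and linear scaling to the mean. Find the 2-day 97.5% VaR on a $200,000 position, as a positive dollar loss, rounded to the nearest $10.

At 97.5%, z = 1.960.
σ_{2d} = 3.27% × √2 = 4.624%; μ_{2d} = 2 × 0.12% = 0.240%.
VaR = −(0.240%) + 1.960 × 4.624% = 8.823%.
On $200,000: 0.08823 × $200,000 = $17,646.

$17,650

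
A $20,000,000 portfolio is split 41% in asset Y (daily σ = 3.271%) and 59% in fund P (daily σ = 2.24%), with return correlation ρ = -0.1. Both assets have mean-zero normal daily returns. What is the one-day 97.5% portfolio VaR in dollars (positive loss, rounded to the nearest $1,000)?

σ_p² = 0.41²·3.271² + 0.59²·2.24² + 2·-0.1·0.41·0.59·3.271·2.24 = 3.1907 (%²).
σ_p = √3.1907 = 1.786%.
At 97.5%, z = 1.960.
VaR = 1.960 × 1.786% = 3.501%; on $20,000,000 that is $700,200.

$700,000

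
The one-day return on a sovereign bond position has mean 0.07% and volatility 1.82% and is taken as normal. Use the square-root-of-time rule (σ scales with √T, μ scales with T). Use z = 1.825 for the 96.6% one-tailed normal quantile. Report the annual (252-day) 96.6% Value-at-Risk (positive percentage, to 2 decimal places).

σ_{252d} = 1.82% × √252 = 28.892%; μ_{252d} = 252 × 0.07% = 17.640%.
VaR = −(17.640%) + 1.825 × 28.892% = 35.088%.

35.09%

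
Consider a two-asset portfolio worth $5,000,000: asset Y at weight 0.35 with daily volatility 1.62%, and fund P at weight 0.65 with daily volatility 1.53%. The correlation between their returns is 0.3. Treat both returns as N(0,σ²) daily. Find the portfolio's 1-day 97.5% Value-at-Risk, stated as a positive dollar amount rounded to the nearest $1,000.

σ_p² = 0.35²·1.62² + 0.65²·1.53² + 2·0.3·0.35·0.65·1.62·1.53 = 1.6488 (%²).
σ_p = √1.6488 = 1.284%.
At 97.5%, z = 1.960.
VaR = 1.960 × 1.284% = 2.517%; on $5,000,000 that is $125,850.

$126,000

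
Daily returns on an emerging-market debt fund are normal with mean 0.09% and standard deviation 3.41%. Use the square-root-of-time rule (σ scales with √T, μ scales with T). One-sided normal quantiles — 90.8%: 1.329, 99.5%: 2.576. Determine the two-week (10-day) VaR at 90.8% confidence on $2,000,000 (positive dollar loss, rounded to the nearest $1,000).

$269,000

σ_{10d} = 3.41% × √10 = 10.783%; μ_{10d} = 10 × 0.09% = 0.900%.
VaR = −(0.900%) + 1.329 × 10.783% = 13.431%.
On $2,000,000: 0.13431 × $2,000,000 = $268,620.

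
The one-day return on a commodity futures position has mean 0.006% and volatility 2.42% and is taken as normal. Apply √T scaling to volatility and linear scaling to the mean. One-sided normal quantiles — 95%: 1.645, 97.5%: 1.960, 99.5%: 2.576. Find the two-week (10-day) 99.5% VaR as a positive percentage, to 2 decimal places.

σ_{10d} = 2.42% × √10 = 7.653%; μ_{10d} = 10 × 0.006% = 0.060%.
VaR = −(0.060%) + 2.576 × 7.653% = 19.654%.

19.65%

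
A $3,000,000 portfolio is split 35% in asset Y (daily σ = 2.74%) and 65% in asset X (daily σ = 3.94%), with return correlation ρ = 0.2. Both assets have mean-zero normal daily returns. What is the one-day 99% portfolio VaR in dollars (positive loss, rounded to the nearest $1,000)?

σ_p² = 0.35²·2.74² + 0.65²·3.94² + 2·0.2·0.35·0.65·2.74·3.94 = 8.4608 (%²).
σ_p = √8.4608 = 2.909%.
At 99%, z = 2.326.
VaR = 2.326 × 2.909% = 6.766%; on $3,000,000 that is $202,980.

$203,000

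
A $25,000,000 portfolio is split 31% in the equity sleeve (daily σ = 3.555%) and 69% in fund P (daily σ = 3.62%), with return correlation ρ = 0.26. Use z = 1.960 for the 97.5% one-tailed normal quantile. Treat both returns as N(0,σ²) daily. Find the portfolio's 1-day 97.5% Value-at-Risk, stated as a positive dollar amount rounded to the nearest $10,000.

σ_p² = 0.31²·3.555² + 0.69²·3.62² + 2·0.26·0.31·0.69·3.555·3.62 = 8.8849 (%²).
σ_p = √8.8849 = 2.981%.
VaR = 1.960 × 2.981% = 5.843%; on $25,000,000 that is $1,460,750.

$1,460,000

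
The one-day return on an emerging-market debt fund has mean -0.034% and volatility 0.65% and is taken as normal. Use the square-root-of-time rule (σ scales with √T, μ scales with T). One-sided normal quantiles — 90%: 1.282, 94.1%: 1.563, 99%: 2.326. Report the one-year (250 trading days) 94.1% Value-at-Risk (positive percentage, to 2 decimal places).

σ_{250d} = 0.65% × √250 = 10.277%; μ_{250d} = 250 × -0.034% = -8.500%.
VaR = −(-8.500%) + 1.563 × 10.277% = 24.563%.

24.56%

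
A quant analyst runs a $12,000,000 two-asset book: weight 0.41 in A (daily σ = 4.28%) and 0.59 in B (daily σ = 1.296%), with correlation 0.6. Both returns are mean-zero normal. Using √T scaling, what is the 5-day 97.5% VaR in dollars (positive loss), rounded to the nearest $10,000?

σ_p = √(0.41²·4.28² + 0.59²·1.296² + 2·0.6·0.41·0.59·4.28·1.296) = 2.297%.
σ_{5d} = 2.297% × √5 = 5.136%.
z(97.5%) = 1.960.
VaR = 1.960 × 5.136% = 10.067%; on $12,000,000 that is $1,208,040.

$1,210,000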